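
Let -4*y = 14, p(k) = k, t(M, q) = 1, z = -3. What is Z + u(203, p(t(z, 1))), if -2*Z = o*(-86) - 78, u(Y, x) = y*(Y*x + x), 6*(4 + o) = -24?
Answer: -1019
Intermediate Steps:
o = -8 (o = -4 + (⅙)*(-24) = -4 - 4 = -8)
y = -7/2 (y = -¼*14 = -7/2 ≈ -3.5000)
u(Y, x) = -7*x/2 - 7*Y*x/2 (u(Y, x) = -7*(Y*x + x)/2 = -7*(x + Y*x)/2 = -7*x/2 - 7*Y*x/2)
Z = -305 (Z = -(-8*(-86) - 78)/2 = -(688 - 78)/2 = -½*610 = -305)
Z + u(203, p(t(z, 1))) = -305 - 7/2*1*(1 + 203) = -305 - 7/2*1*204 = -305 - 714 = -1019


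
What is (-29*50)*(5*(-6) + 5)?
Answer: 36250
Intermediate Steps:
(-29*50)*(5*(-6) + 5) = -1450*(-30 + 5) = -1450*(-25) = 36250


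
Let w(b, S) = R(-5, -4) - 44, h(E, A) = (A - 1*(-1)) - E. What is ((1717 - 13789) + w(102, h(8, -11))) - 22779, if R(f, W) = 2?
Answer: -34893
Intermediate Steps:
h(E, A) = 1 + A - E (h(E, A) = (A + 1) - E = (1 + A) - E = 1 + A - E)
w(b, S) = -42 (w(b, S) = 2 - 44 = -42)
((1717 - 13789) + w(102, h(8, -11))) - 22779 = ((1717 - 13789) - 42) - 22779 = (-12072 - 42) - 22779 = -12114 - 22779 = -34893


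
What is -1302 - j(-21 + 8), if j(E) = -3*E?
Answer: -1341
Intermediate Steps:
-1302 - j(-21 + 8) = -1302 - (-3)*(-21 + 8) = -1302 - (-3)*(-13) = -1302 - 1*39 = -1302 - 39 = -1341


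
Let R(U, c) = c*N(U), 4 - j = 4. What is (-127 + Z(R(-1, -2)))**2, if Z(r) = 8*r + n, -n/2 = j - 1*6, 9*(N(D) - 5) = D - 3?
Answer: 2859481/81 ≈ 35302.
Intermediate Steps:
j = 0 (j = 4 - 1*4 = 4 - 4 = 0)
N(D) = 14/3 + D/9 (N(D) = 5 + (D - 3)/9 = 5 + (-3 + D)/9 = 5 + (-1/3 + D/9) = 14/3 + D/9)
n = 12 (n = -2*(0 - 1*6) = -2*(0 - 6) = -2*(-6) = 12)
R(U, c) = c*(14/3 + U/9)
Z(r) = 12 + 8*r (Z(r) = 8*r + 12 = 12 + 8*r)
(-127 + Z(R(-1, -2)))**2 = (-127 + (12 + 8*((1/9)*(-2)*(42 - 1))))**2 = (-127 + (12 + 8*((1/9)*(-2)*41)))**2 = (-127 + (12 + 8*(-82/9)))**2 = (-127 + (12 - 656/9))**2 = (-127 - 548/9)**2 = (-1691/9)**2 = 2859481/81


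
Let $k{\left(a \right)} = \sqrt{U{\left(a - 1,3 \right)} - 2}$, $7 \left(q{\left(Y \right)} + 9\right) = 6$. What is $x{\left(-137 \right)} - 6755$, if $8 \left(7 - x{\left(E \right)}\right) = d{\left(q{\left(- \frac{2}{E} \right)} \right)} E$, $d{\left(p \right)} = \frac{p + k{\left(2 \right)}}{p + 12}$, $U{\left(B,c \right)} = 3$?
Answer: $- \frac{732209}{108} \approx -6779.7$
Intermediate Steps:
$q{\left(Y \right)} = - \frac{57}{7}$ ($q{\left(Y \right)} = -9 + \frac{1}{7} \cdot 6 = -9 + \frac{6}{7} = - \frac{57}{7}$)
$k{\left(a \right)} = 1$ ($k{\left(a \right)} = \sqrt{3 - 2} = \sqrt{1} = 1$)
$d{\left(p \right)} = \frac{1 + p}{12 + p}$ ($d{\left(p \right)} = \frac{p + 1}{p + 12} = \frac{1 + p}{12 + p}$)
$x{\left(E \right)} = 7 + \frac{25 E}{108}$ ($x{\left(E \right)} = 7 - \frac{\frac{1 - \frac{57}{7}}{12 - \frac{57}{7}} E}{8} = 7 - \frac{\frac{1}{\frac{27}{7}} \left(- \frac{50}{7}\right) E}{8} = 7 - \frac{\frac{7}{27} \left(- \frac{50}{7}\right) E}{8} = 7 - \frac{\left(- \frac{50}{27}\right) E}{8} = 7 + \frac{25 E}{108}$)
$x{\left(-137 \right)} - 6755 = \left(7 + \frac{25}{108} \left(-137\right)\right) - 6755 = \left(7 - \frac{3425}{108}\right) - 6755 = - \frac{2669}{108} - 6755 = - \frac{732209}{108}$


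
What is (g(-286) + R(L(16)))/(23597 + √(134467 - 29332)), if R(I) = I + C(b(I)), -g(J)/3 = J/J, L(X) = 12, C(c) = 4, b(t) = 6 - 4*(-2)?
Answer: 23597/42824098 - √105135/42824098 ≈ 0.00054345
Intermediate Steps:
b(t) = 14 (b(t) = 6 + 8 = 14)
g(J) = -3 (g(J) = -3*J/J = -3*1 = -3)
R(I) = 4 + I (R(I) = I + 4 = 4 + I)
(g(-286) + R(L(16)))/(23597 + √(134467 - 29332)) = (-3 + (4 + 12))/(23597 + √(134467 - 29332)) = (-3 + 16)/(23597 + √105135) = 13/(23597 + √105135)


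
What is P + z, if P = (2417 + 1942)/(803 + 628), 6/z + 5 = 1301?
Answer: 34925/11448 ≈ 3.0508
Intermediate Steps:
z = 1/216 (z = 6/(-5 + 1301) = 6/1296 = 6*(1/1296) = 1/216 ≈ 0.0046296)
P = 1453/477 (P = 4359/1431 = 4359*(1/1431) = 1453/477 ≈ 3.0461)
P + z = 1453/477 + 1/216 = 34925/11448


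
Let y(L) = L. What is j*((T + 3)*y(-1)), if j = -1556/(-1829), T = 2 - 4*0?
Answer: -7780/1829 ≈ -4.2537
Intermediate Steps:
T = 2 (T = 2 + 0 = 2)
j = 1556/1829 (j = -1556*(-1/1829) = 1556/1829 ≈ 0.85074)
j*((T + 3)*y(-1)) = 1556*((2 + 3)*(-1))/1829 = 1556*(5*(-1))/1829 = (1556/1829)*(-5) = -7780/1829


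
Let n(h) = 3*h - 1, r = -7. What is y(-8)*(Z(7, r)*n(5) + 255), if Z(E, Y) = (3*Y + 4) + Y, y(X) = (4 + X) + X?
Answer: 972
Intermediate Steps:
y(X) = 4 + 2*X
Z(E, Y) = 4 + 4*Y (Z(E, Y) = (4 + 3*Y) + Y = 4 + 4*Y)
n(h) = -1 + 3*h
y(-8)*(Z(7, r)*n(5) + 255) = (4 + 2*(-8))*((4 + 4*(-7))*(-1 + 3*5) + 255) = (4 - 16)*((4 - 28)*(-1 + 15) + 255) = -12*(-24*14 + 255) = -12*(-336 + 255) = -12*(-81) = 972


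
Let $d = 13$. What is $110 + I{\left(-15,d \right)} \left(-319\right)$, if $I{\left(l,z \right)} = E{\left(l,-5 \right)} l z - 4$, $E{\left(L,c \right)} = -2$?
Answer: $-123024$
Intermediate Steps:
$I{\left(l,z \right)} = -4 - 2 l z$ ($I{\left(l,z \right)} = - 2 l z - 4 = -4 - 2 l z$)
$110 + I{\left(-15,d \right)} \left(-319\right) = 110 + \left(-4 - \left(-30\right) 13\right) \left(-319\right) = 110 + \left(-4 + 390\right) \left(-319\right) = 110 + 386 \left(-319\right) = 110 - 123134 = -123024$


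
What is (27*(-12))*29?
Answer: -9396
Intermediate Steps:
(27*(-12))*29 = -324*29 = -9396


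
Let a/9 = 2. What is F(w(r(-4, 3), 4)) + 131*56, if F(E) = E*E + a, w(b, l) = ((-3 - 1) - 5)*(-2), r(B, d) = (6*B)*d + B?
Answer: 7678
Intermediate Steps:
a = 18 (a = 9*2 = 18)
r(B, d) = B + 6*B*d (r(B, d) = 6*B*d + B = B + 6*B*d)
w(b, l) = 18 (w(b, l) = (-4 - 5)*(-2) = -9*(-2) = 18)
F(E) = 18 + E**2 (F(E) = E*E + 18 = E**2 + 18 = 18 + E**2)
F(w(r(-4, 3), 4)) + 131*56 = (18 + 18**2) + 131*56 = (18 + 324) + 7336 = 342 + 7336 = 7678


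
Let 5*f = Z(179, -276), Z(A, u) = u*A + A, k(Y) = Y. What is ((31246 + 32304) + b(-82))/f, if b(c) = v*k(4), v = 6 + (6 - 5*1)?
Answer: -63578/9845 ≈ -6.4579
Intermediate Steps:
v = 7 (v = 6 + (6 - 5) = 6 + 1 = 7)
Z(A, u) = A + A*u (Z(A, u) = A*u + A = A + A*u)
b(c) = 28 (b(c) = 7*4 = 28)
f = -9845 (f = (179*(1 - 276))/5 = (179*(-275))/5 = (⅕)*(-49225) = -9845)
((31246 + 32304) + b(-82))/f = ((31246 + 32304) + 28)/(-9845) = (63550 + 28)*(-1/9845) = 63578*(-1/9845) = -63578/9845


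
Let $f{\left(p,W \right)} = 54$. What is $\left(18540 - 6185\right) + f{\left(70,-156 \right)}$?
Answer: $12409$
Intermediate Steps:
$\left(18540 - 6185\right) + f{\left(70,-156 \right)} = \left(18540 - 6185\right) + 54 = 12355 + 54 = 12409$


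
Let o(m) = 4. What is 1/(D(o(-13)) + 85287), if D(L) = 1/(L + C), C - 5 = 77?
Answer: 86/7334683 ≈ 1.1725e-5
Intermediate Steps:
C = 82 (C = 5 + 77 = 82)
D(L) = 1/(82 + L) (D(L) = 1/(L + 82) = 1/(82 + L))
1/(D(o(-13)) + 85287) = 1/(1/(82 + 4) + 85287) = 1/(1/86 + 85287) = 1/(7334683/86) = 86/7334683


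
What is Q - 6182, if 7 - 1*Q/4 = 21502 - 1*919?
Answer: -88486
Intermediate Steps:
Q = -82304 (Q = 28 - 4*(21502 - 1*919) = 28 - 4*(21502 - 919) = 28 - 4*20583 = 28 - 82332 = -82304)
Q - 6182 = -82304 - 6182 = -88486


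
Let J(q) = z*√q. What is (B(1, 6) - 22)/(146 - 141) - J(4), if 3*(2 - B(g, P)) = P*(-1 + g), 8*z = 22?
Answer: -19/2 ≈ -9.5000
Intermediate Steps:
z = 11/4 (z = (⅛)*22 = 11/4 ≈ 2.7500)
B(g, P) = 2 - P*(-1 + g)/3
J(q) = 11*√q/4
(B(1, 6) - 22)/(146 - 141) - J(4) = ((2 + (⅓)*6 - ⅓*6*1) - 22)/(146 - 141) - 11*√4/4 = ((2 + 2 - 2) - 22)/5 - 11*2/4 = (2 - 22)*(⅕) - 1*11/2 = -20*⅕ - 11/2 = -4 - 11/2 = -19/2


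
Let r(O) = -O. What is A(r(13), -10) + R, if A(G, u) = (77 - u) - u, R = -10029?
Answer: -9932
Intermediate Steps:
A(G, u) = 77 - 2*u
A(r(13), -10) + R = (77 - 2*(-10)) - 10029 = (77 + 20) - 10029 = 97 - 10029 = -9932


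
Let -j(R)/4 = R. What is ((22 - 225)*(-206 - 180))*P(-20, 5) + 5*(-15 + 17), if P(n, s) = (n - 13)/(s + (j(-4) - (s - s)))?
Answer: -123124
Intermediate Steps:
j(R) = -4*R
P(n, s) = (-13 + n)/(16 + s) (P(n, s) = (n - 13)/(s + (-4*(-4) - (s - s))) = (-13 + n)/(s + (16 - 1*0)) = (-13 + n)/(s + (16 + 0)) = (-13 + n)/(s + 16) = (-13 + n)/(16 + s))
((22 - 225)*(-206 - 180))*P(-20, 5) + 5*(-15 + 17) = ((22 - 225)*(-206 - 180))*((-13 - 20)/(16 + 5)) + 5*(-15 + 17) = (-203*(-386))*(-33/21) + 5*2 = 78358*((1/21)*(-33)) + 10 = 78358*(-11/7) + 10 = -123134 + 10 = -123124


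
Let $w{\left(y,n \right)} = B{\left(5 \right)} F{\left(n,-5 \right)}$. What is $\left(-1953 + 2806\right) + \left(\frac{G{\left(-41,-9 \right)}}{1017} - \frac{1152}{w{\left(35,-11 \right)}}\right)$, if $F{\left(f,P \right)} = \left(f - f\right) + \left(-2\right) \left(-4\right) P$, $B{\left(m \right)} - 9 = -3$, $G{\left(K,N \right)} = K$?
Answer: $\frac{4361708}{5085} \approx 857.76$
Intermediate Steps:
$B{\left(m \right)} = 6$ ($B{\left(m \right)} = 9 - 3 = 6$)
$F{\left(f,P \right)} = 8 P$ ($F{\left(f,P \right)} = 0 + 8 P = 8 P$)
$w{\left(y,n \right)} = -240$ ($w{\left(y,n \right)} = 6 \cdot 8 \left(-5\right) = 6 \left(-40\right) = -240$)
$\left(-1953 + 2806\right) + \left(\frac{G{\left(-41,-9 \right)}}{1017} - \frac{1152}{w{\left(35,-11 \right)}}\right) = \left(-1953 + 2806\right) - \left(- \frac{24}{5} + \frac{41}{1017}\right) = 853 - - \frac{24203}{5085} = 853 + \left(- \frac{41}{1017} + \frac{24}{5}\right) = 853 + \frac{24203}{5085} = \frac{4361708}{5085}$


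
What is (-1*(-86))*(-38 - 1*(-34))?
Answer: -344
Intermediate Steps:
(-1*(-86))*(-38 - 1*(-34)) = 86*(-38 + 34) = 86*(-4) = -344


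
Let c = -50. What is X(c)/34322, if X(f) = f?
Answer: -25/17161 ≈ -0.0014568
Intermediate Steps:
X(c)/34322 = -50/34322 = -50*1/34322 = -25/17161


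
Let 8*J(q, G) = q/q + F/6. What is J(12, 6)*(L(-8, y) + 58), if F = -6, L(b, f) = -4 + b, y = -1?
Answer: 0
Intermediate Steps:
J(q, G) = 0 (J(q, G) = (q/q - 6/6)/8 = (1 - 6*1/6)/8 = (1 - 1)/8 = (1/8)*0 = 0)
J(12, 6)*(L(-8, y) + 58) = 0*((-4 - 8) + 58) = 0*(-12 + 58) = 0*46 = 0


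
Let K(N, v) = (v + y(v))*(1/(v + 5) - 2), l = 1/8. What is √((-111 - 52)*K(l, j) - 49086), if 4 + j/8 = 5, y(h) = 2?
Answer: 2*I*√1941446/13 ≈ 214.36*I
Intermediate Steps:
j = 8 (j = -32 + 8*5 = -32 + 40 = 8)
l = ⅛ ≈ 0.12500
K(N, v) = (-2 + 1/(5 + v))*(2 + v) (K(N, v) = (v + 2)*(1/(v + 5) - 2) = (2 + v)*(1/(5 + v) - 2) = (2 + v)*(-2 + 1/(5 + v)) = (-2 + 1/(5 + v))*(2 + v))
√((-111 - 52)*K(l, j) - 49086) = √((-111 - 52)*((-18 - 13*8 - 2*8²)/(5 + 8)) - 49086) = √(-163*(-18 - 104 - 2*64)/13 - 49086) = √(-163*(-18 - 104 - 128)/13 - 49086) = √(-163*(-250)/13 - 49086) = √(-163*(-250/13) - 49086) = √(40750/13 - 49086) = √(-597368/13) = 2*I*√1941446/13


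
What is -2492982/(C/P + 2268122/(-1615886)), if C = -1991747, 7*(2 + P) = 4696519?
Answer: 4729820494256444565/8295324740876 ≈ 5.7018e+5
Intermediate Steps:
P = 4696505/7 (P = -2 + (⅐)*4696519 = -2 + 4696519/7 = 4696505/7 ≈ 6.7093e+5)
-2492982/(C/P + 2268122/(-1615886)) = -2492982/(-1991747/4696505/7 + 2268122/(-1615886)) = -2492982/(-1991747*7/4696505 + 2268122*(-1/1615886)) = -2492982/(-13942229/4696505 - 1134061/807943) = -2492982/(-16590649481752/3794508339215) = -2492982*(-3794508339215/16590649481752) = 4729820494256444565/8295324740876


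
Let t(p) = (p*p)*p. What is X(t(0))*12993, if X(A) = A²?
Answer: 0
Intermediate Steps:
t(p) = p³ (t(p) = p²*p = p³)
X(t(0))*12993 = (0³)²*12993 = 0²*12993 = 0*12993 = 0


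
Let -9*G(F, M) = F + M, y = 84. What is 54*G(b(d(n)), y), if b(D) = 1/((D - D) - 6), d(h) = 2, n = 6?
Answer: -503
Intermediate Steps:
b(D) = -⅙ (b(D) = 1/(0 - 6) = 1/(-6) = -⅙)
G(F, M) = -F/9 - M/9 (G(F, M) = -(F + M)/9 = -F/9 - M/9)
54*G(b(d(n)), y) = 54*(-⅑*(-⅙) - ⅑*84) = 54*(1/54 - 28/3) = 54*(-503/54) = -503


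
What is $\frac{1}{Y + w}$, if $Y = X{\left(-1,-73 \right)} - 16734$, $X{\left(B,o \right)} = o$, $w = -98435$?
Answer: $- \frac{1}{115242} \approx -8.6774 \cdot 10^{-6}$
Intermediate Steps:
$Y = -16807$ ($Y = -73 - 16734 = -16807$)
$\frac{1}{Y + w} = \frac{1}{-16807 - 98435} = \frac{1}{-115242} = - \frac{1}{115242}$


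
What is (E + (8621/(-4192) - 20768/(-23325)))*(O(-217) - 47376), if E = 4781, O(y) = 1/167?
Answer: -3697690284623720521/16328992800 ≈ -2.2645e+8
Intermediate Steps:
O(y) = 1/167
(E + (8621/(-4192) - 20768/(-23325)))*(O(-217) - 47376) = (4781 + (8621/(-4192) - 20768/(-23325)))*(1/167 - 47376) = (4781 + (8621*(-1/4192) - 20768*(-1/23325)))*(-7911791/167) = (4781 + (-8621/4192 + 20768/23325))*(-7911791/167) = (4781 - 114025369/97778400)*(-7911791/167) = (467364505031/97778400)*(-7911791/167) = -3697690284623720521/16328992800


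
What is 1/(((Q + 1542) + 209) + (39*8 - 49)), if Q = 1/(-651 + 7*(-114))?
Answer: 1449/2918285 ≈ 0.00049652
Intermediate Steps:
Q = -1/1449 (Q = 1/(-651 - 798) = 1/(-1449) = -1/1449 ≈ -0.00069013)
1/(((Q + 1542) + 209) + (39*8 - 49)) = 1/(((-1/1449 + 1542) + 209) + (39*8 - 49)) = 1/((2234357/1449 + 209) + (312 - 49)) = 1/(2537198/1449 + 263) = 1/(2918285/1449) = 1449/2918285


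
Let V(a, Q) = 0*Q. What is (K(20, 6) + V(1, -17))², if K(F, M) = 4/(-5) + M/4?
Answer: 49/100 ≈ 0.49000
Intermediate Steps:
V(a, Q) = 0
K(F, M) = -⅘ + M/4 (K(F, M) = 4*(-⅕) + M*(¼) = -⅘ + M/4)
(K(20, 6) + V(1, -17))² = ((-⅘ + (¼)*6) + 0)² = ((-⅘ + 3/2) + 0)² = (7/10 + 0)² = (7/10)² = 49/100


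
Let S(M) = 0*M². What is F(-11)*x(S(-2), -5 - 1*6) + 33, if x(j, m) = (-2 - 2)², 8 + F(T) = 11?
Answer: 81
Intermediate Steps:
F(T) = 3 (F(T) = -8 + 11 = 3)
S(M) = 0
x(j, m) = 16 (x(j, m) = (-4)² = 16)
F(-11)*x(S(-2), -5 - 1*6) + 33 = 3*16 + 33 = 48 + 33 = 81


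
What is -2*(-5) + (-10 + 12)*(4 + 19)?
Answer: 56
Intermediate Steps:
-2*(-5) + (-10 + 12)*(4 + 19) = 10 + 2*23 = 10 + 46 = 56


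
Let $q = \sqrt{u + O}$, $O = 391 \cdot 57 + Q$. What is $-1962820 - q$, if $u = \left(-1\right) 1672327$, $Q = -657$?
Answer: $-1962820 - i \sqrt{1650697} \approx -1.9628 \cdot 10^{6} - 1284.8 i$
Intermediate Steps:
$O = 21630$ ($O = 391 \cdot 57 - 657 = 22287 - 657 = 21630$)
$u = -1672327$
$q = i \sqrt{1650697}$ ($q = \sqrt{-1672327 + 21630} = \sqrt{-1650697} = i \sqrt{1650697} \approx 1284.8 i$)
$-1962820 - q = -1962820 - i \sqrt{1650697}$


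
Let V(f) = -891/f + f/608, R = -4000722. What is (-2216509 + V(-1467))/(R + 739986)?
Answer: 219665086865/323151980544 ≈ 0.67976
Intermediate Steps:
V(f) = -891/f + f/608 (V(f) = -891/f + f*(1/608) = -891/f + f/608)
(-2216509 + V(-1467))/(R + 739986) = (-2216509 + (-891/(-1467) + (1/608)*(-1467)))/(-4000722 + 739986) = (-2216509 + (-891*(-1/1467) - 1467/608))/(-3260736) = (-2216509 + (99/163 - 1467/608))*(-1/3260736) = (-2216509 - 178929/99104)*(-1/3260736) = -219665086865/99104*(-1/3260736) = 219665086865/323151980544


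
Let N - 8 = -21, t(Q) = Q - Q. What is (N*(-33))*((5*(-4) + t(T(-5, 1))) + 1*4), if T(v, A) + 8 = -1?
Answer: -6864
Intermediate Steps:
T(v, A) = -9 (T(v, A) = -8 - 1 = -9)
t(Q) = 0
N = -13 (N = 8 - 21 = -13)
(N*(-33))*((5*(-4) + t(T(-5, 1))) + 1*4) = (-13*(-33))*((5*(-4) + 0) + 1*4) = 429*((-20 + 0) + 4) = 429*(-20 + 4) = 429*(-16) = -6864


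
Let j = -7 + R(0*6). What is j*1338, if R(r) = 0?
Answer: -9366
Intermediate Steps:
j = -7 (j = -7 + 0 = -7)
j*1338 = -7*1338 = -9366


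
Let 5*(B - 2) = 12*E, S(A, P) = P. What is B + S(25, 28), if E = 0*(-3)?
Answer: 30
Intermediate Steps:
E = 0
B = 2 (B = 2 + (12*0)/5 = 2 + (1/5)*0 = 2 + 0 = 2)
B + S(25, 28) = 2 + 28 = 30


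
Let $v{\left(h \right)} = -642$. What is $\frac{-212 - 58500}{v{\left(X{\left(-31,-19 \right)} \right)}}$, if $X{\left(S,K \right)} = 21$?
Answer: $\frac{29356}{321} \approx 91.452$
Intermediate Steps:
$\frac{-212 - 58500}{v{\left(X{\left(-31,-19 \right)} \right)}} = \frac{-212 - 58500}{-642} = \left(-212 - 58500\right) \left(- \frac{1}{642}\right) = \left(-58712\right) \left(- \frac{1}{642}\right) = \frac{29356}{321}$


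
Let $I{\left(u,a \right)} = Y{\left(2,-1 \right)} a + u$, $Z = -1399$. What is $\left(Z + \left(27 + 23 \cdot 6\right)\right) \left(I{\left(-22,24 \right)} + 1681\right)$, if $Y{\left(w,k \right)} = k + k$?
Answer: $-1987974$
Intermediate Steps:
$Y{\left(w,k \right)} = 2 k$
$I{\left(u,a \right)} = u - 2 a$ ($I{\left(u,a \right)} = 2 \left(-1\right) a + u = - 2 a + u = u - 2 a$)
$\left(Z + \left(27 + 23 \cdot 6\right)\right) \left(I{\left(-22,24 \right)} + 1681\right) = \left(-1399 + \left(27 + 23 \cdot 6\right)\right) \left(\left(-22 - 48\right) + 1681\right) = \left(-1399 + \left(27 + 138\right)\right) \left(\left(-22 - 48\right) + 1681\right) = \left(-1399 + 165\right) \left(-70 + 1681\right) = \left(-1234\right) 1611 = -1987974$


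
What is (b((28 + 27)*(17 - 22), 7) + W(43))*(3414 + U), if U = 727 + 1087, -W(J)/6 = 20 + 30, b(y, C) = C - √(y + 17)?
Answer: -1531804 - 5228*I*√258 ≈ -1.5318e+6 - 83974.0*I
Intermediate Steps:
b(y, C) = C - √(17 + y)
W(J) = -300 (W(J) = -6*(20 + 30) = -6*50 = -300)
U = 1814
(b((28 + 27)*(17 - 22), 7) + W(43))*(3414 + U) = ((7 - √(17 + (28 + 27)*(17 - 22))) - 300)*(3414 + 1814) = ((7 - √(17 + 55*(-5))) - 300)*5228 = ((7 - √(17 - 275)) - 300)*5228 = ((7 - √(-258)) - 300)*5228 = ((7 - I*√258) - 300)*5228 = (-293 - I*√258)*5228 = -1531804 - 5228*I*√258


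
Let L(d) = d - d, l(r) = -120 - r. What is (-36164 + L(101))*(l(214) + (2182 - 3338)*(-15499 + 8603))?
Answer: -288279228488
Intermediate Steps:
L(d) = 0
(-36164 + L(101))*(l(214) + (2182 - 3338)*(-15499 + 8603)) = (-36164 + 0)*((-120 - 1*214) + (2182 - 3338)*(-15499 + 8603)) = -36164*((-120 - 214) - 1156*(-6896)) = -36164*(-334 + 7971776) = -36164*7971442 = -288279228488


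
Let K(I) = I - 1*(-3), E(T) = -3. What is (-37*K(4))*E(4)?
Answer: 777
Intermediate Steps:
K(I) = 3 + I (K(I) = I + 3 = 3 + I)
(-37*K(4))*E(4) = -37*(3 + 4)*(-3) = -37*7*(-3) = -259*(-3) = 777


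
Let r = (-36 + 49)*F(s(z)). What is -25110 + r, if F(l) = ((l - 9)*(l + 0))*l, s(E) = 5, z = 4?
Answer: -26410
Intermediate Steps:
F(l) = l²*(-9 + l) (F(l) = ((-9 + l)*l)*l = (l*(-9 + l))*l = l²*(-9 + l))
r = -1300 (r = (-36 + 49)*(5²*(-9 + 5)) = 13*(25*(-4)) = 13*(-100) = -1300)
-25110 + r = -25110 - 1300 = -26410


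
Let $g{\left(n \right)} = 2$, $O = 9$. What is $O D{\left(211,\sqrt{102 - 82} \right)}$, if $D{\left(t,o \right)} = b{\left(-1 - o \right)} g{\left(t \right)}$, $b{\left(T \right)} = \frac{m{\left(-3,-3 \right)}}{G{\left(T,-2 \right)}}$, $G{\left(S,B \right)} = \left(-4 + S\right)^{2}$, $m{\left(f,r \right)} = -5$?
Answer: $-162 + 72 \sqrt{5} \approx -1.0031$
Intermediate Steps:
$b{\left(T \right)} = - \frac{5}{\left(-4 + T\right)^{2}}$
$D{\left(t,o \right)} = - \frac{10}{\left(-5 - o\right)^{2}}$ ($D{\left(t,o \right)} = - \frac{5}{\left(-4 - \left(1 + o\right)\right)^{2}} \cdot 2 = - \frac{5}{\left(-5 - o\right)^{2}} \cdot 2 = - \frac{10}{\left(-5 - o\right)^{2}}$)
$O D{\left(211,\sqrt{102 - 82} \right)} = 9 \left(- \frac{10}{\left(5 + \sqrt{102 - 82}\right)^{2}}\right) = 9 \left(- \frac{10}{\left(5 + \sqrt{20}\right)^{2}}\right) = 9 \left(- \frac{10}{\left(5 + 2 \sqrt{5}\right)^{2}}\right) = - \frac{90}{\left(5 + 2 \sqrt{5}\right)^{2}}$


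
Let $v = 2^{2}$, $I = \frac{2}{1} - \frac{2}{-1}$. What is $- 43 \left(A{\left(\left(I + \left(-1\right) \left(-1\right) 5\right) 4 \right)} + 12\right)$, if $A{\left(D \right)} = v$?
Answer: $-688$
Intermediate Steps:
$I = 4$ ($I = 2 \cdot 1 - -2 = 2 + 2 = 4$)
$v = 4$
$A{\left(D \right)} = 4$
$- 43 \left(A{\left(\left(I + \left(-1\right) \left(-1\right) 5\right) 4 \right)} + 12\right) = - 43 \left(4 + 12\right) = \left(-43\right) 16 = -688$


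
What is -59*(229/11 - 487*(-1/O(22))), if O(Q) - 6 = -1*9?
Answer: 275530/33 ≈ 8349.4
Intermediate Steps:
O(Q) = -3 (O(Q) = 6 - 1*9 = 6 - 9 = -3)
-59*(229/11 - 487*(-1/O(22))) = -59*(229/11 - 487/((-1*(-3)))) = -59*(229*(1/11) - 487/3) = -59*(229/11 - 487*⅓) = -59*(229/11 - 487/3) = -59*(-4670/33) = 275530/33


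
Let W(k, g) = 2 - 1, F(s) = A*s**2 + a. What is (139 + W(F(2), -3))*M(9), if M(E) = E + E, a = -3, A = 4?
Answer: 2520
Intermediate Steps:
M(E) = 2*E
F(s) = -3 + 4*s**2 (F(s) = 4*s**2 - 3 = -3 + 4*s**2)
W(k, g) = 1
(139 + W(F(2), -3))*M(9) = (139 + 1)*(2*9) = 140*18 = 2520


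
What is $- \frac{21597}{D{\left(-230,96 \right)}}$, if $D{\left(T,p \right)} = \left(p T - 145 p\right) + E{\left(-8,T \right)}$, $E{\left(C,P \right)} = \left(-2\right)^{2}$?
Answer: $\frac{21597}{35996} \approx 0.59998$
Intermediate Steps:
$E{\left(C,P \right)} = 4$
$D{\left(T,p \right)} = 4 - 145 p + T p$ ($D{\left(T,p \right)} = \left(p T - 145 p\right) + 4 = \left(T p - 145 p\right) + 4 = \left(- 145 p + T p\right) + 4 = 4 - 145 p + T p$)
$- \frac{21597}{D{\left(-230,96 \right)}} = - \frac{21597}{4 - 13920 - 22080} = - \frac{21597}{-35996} = \left(-21597\right) \left(- \frac{1}{35996}\right) = \frac{21597}{35996}$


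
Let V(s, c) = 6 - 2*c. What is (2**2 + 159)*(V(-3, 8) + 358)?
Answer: 56724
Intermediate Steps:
(2**2 + 159)*(V(-3, 8) + 358) = (2**2 + 159)*((6 - 2*8) + 358) = (4 + 159)*((6 - 16) + 358) = 163*(-10 + 358) = 163*348 = 56724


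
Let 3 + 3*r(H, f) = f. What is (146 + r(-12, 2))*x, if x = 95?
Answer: 41515/3 ≈ 13838.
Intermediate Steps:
r(H, f) = -1 + f/3
(146 + r(-12, 2))*x = (146 + (-1 + (⅓)*2))*95 = (146 + (-1 + ⅔))*95 = (146 - ⅓)*95 = (437/3)*95 = 41515/3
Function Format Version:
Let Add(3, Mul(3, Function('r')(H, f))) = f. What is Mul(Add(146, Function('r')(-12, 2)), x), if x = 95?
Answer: Rational(41515, 3) ≈ 13838.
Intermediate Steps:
Function('r')(H, f) = Add(-1, Mul(Rational(1, 3), f))
Mul(Add(146, Function('r')(-12, 2)), x) = Mul(Add(146, Add(-1, Mul(Rational(1, 3), 2))), 95) = Mul(Add(146, Add(-1, Rational(2, 3))), 95) = Mul(Add(146, Rational(-1, 3)), 95) = Mul(Rational(437, 3), 95) = Rational(41515, 3)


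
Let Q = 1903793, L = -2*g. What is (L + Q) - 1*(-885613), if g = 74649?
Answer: 2640108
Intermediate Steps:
L = -149298 (L = -2*74649 = -149298)
(L + Q) - 1*(-885613) = (-149298 + 1903793) - 1*(-885613) = 1754495 + 885613 = 2640108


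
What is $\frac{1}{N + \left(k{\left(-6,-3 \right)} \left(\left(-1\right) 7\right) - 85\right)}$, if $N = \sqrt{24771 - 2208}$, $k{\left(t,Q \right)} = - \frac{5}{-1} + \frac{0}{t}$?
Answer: $\frac{40}{2721} + \frac{\sqrt{2507}}{2721} \approx 0.033102$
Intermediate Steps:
$k{\left(t,Q \right)} = 5$ ($k{\left(t,Q \right)} = \left(-5\right) \left(-1\right) + 0 = 5 + 0 = 5$)
$N = 3 \sqrt{2507}$ ($N = \sqrt{22563} = 3 \sqrt{2507} \approx 150.21$)
$\frac{1}{N + \left(k{\left(-6,-3 \right)} \left(\left(-1\right) 7\right) - 85\right)} = \frac{1}{3 \sqrt{2507} - \left(85 - 5 \left(\left(-1\right) 7\right)\right)} = \frac{1}{3 \sqrt{2507} + \left(5 \left(-7\right) - 85\right)} = \frac{1}{3 \sqrt{2507} - 120} = \frac{1}{-120 + 3 \sqrt{2507}}$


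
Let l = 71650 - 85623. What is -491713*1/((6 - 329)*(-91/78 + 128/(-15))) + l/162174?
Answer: -797868428683/5081073594 ≈ -157.03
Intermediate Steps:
l = -13973
-491713*1/((6 - 329)*(-91/78 + 128/(-15))) + l/162174 = -491713*1/((6 - 329)*(-91/78 + 128/(-15))) - 13973/162174 = -491713*(-1/(323*(-91*1/78 + 128*(-1/15)))) - 13973*1/162174 = -491713*(-1/(323*(-7/6 - 128/15))) - 13973/162174 = -491713/((-323*(-97/10))) - 13973/162174 = -491713/31331/10 - 13973/162174 = -491713*10/31331 - 13973/162174 = -4917130/31331 - 13973/162174 = -797868428683/5081073594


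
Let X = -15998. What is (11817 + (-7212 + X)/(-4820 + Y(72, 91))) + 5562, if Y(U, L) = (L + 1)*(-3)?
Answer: 44293297/2548 ≈ 17384.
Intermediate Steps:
Y(U, L) = -3 - 3*L (Y(U, L) = (1 + L)*(-3) = -3 - 3*L)
(11817 + (-7212 + X)/(-4820 + Y(72, 91))) + 5562 = (11817 + (-7212 - 15998)/(-4820 + (-3 - 3*91))) + 5562 = (11817 - 23210/(-4820 + (-3 - 273))) + 5562 = (11817 - 23210/(-4820 - 276)) + 5562 = (11817 - 23210/(-5096)) + 5562 = (11817 - 23210*(-1/5096)) + 5562 = (11817 + 11605/2548) + 5562 = 30121321/2548 + 5562 = 44293297/2548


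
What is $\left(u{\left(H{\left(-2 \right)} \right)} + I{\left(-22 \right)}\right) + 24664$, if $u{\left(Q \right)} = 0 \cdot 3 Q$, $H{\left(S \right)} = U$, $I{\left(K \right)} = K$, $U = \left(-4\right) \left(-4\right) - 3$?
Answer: $24642$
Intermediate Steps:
$U = 13$ ($U = 16 - 3 = 13$)
$H{\left(S \right)} = 13$
$u{\left(Q \right)} = 0$ ($u{\left(Q \right)} = 0 Q = 0$)
$\left(u{\left(H{\left(-2 \right)} \right)} + I{\left(-22 \right)}\right) + 24664 = \left(0 - 22\right) + 24664 = -22 + 24664 = 24642$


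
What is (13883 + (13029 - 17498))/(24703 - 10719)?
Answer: 4707/6992 ≈ 0.67320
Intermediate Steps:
(13883 + (13029 - 17498))/(24703 - 10719) = (13883 - 4469)/13984 = 9414*(1/13984) = 4707/6992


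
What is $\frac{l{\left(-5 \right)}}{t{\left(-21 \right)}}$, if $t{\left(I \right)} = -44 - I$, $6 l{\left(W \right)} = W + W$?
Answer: $\frac{5}{69} \approx 0.072464$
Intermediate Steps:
$l{\left(W \right)} = \frac{W}{3}$ ($l{\left(W \right)} = \frac{W + W}{6} = \frac{2 W}{6} = \frac{W}{3}$)
$\frac{l{\left(-5 \right)}}{t{\left(-21 \right)}} = \frac{\frac{1}{3} \left(-5\right)}{-44 - -21} = - \frac{5}{3 \left(-44 + 21\right)} = - \frac{5}{3 \left(-23\right)} = \left(- \frac{5}{3}\right) \left(- \frac{1}{23}\right) = \frac{5}{69}$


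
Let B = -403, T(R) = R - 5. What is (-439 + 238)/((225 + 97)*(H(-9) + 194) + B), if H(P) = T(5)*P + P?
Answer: -201/59167 ≈ -0.0033972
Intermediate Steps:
T(R) = -5 + R
H(P) = P (H(P) = (-5 + 5)*P + P = 0*P + P = 0 + P = P)
(-439 + 238)/((225 + 97)*(H(-9) + 194) + B) = (-439 + 238)/((225 + 97)*(-9 + 194) - 403) = -201/(322*185 - 403) = -201/(59570 - 403) = -201/59167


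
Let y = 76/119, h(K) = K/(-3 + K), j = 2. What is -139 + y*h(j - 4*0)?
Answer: -16693/119 ≈ -140.28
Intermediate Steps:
y = 76/119 (y = 76*(1/119) = 76/119 ≈ 0.63866)
-139 + y*h(j - 4*0) = -139 + 76*((2 - 4*0)/(-3 + (2 - 4*0)))/119 = -139 + 76*((2 + 0)/(-3 + (2 + 0)))/119 = -139 + 76*(2/(-3 + 2))/119 = -139 + 76*(2/(-1))/119 = -139 + 76*(2*(-1))/119 = -139 + (76/119)*(-2) = -139 - 152/119 = -16693/119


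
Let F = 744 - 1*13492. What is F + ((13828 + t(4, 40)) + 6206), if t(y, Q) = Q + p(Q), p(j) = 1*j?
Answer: 7366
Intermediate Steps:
p(j) = j
t(y, Q) = 2*Q (t(y, Q) = Q + Q = 2*Q)
F = -12748 (F = 744 - 13492 = -12748)
F + ((13828 + t(4, 40)) + 6206) = -12748 + ((13828 + 2*40) + 6206) = -12748 + ((13828 + 80) + 6206) = -12748 + (13908 + 6206) = -12748 + 20114 = 7366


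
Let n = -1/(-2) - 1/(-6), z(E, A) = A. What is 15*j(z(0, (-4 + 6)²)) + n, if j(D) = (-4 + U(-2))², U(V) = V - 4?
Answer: 4502/3 ≈ 1500.7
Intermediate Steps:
U(V) = -4 + V
n = ⅔ (n = -1*(-½) - 1*(-⅙) = ½ + ⅙ = ⅔ ≈ 0.66667)
j(D) = 100 (j(D) = (-4 + (-4 - 2))² = (-4 - 6)² = (-10)² = 100)
15*j(z(0, (-4 + 6)²)) + n = 15*100 + ⅔ = 1500 + ⅔ = 4502/3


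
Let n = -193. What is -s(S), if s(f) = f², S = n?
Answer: -37249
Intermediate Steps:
S = -193
-s(S) = -1*(-193)² = -1*37249 = -37249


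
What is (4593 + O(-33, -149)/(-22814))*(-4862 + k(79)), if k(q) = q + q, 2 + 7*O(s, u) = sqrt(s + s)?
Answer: -246453619776/11407 + 336*I*sqrt(66)/11407 ≈ -2.1605e+7 + 0.2393*I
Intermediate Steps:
O(s, u) = -2/7 + sqrt(2)*sqrt(s)/7 (O(s, u) = -2/7 + sqrt(s + s)/7 = -2/7 + sqrt(2*s)/7 = -2/7 + (sqrt(2)*sqrt(s))/7 = -2/7 + sqrt(2)*sqrt(s)/7)
k(q) = 2*q
(4593 + O(-33, -149)/(-22814))*(-4862 + k(79)) = (4593 + (-2/7 + sqrt(2)*sqrt(-33)/7)/(-22814))*(-4862 + 2*79) = (4593 + (-2/7 + sqrt(2)*(I*sqrt(33))/7)*(-1/22814))*(-4862 + 158) = (4593 + (-2/7 + I*sqrt(66)/7)*(-1/22814))*(-4704) = (4593 + (1/79849 - I*sqrt(66)/159698))*(-4704) = (366746458/79849 - I*sqrt(66)/159698)*(-4704) = -246453619776/11407 + 336*I*sqrt(66)/11407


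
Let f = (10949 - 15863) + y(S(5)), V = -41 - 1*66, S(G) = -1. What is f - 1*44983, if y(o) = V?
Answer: -50004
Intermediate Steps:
V = -107 (V = -41 - 66 = -107)
y(o) = -107
f = -5021 (f = (10949 - 15863) - 107 = -4914 - 107 = -5021)
f - 1*44983 = -5021 - 1*44983 = -5021 - 44983 = -50004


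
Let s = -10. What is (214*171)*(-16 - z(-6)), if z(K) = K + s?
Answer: 0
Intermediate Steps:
z(K) = -10 + K (z(K) = K - 10 = -10 + K)
(214*171)*(-16 - z(-6)) = (214*171)*(-16 - (-10 - 6)) = 36594*(-16 - 1*(-16)) = 36594*(-16 + 16) = 36594*0 = 0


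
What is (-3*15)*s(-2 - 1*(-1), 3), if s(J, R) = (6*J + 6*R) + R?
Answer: -675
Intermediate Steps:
s(J, R) = 6*J + 7*R
(-3*15)*s(-2 - 1*(-1), 3) = (-3*15)*(6*(-2 - 1*(-1)) + 7*3) = -45*(6*(-2 + 1) + 21) = -45*(6*(-1) + 21) = -45*(-6 + 21) = -45*15 = -675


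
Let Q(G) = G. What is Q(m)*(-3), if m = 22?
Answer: -66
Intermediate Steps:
Q(m)*(-3) = 22*(-3) = -66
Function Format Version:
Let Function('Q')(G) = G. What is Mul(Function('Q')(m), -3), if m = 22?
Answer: -66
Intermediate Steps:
Mul(Function('Q')(m), -3) = Mul(22, -3) = -66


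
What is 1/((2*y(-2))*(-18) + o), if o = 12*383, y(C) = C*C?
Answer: 1/4452 ≈ 0.00022462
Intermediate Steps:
y(C) = C²
o = 4596
1/((2*y(-2))*(-18) + o) = 1/((2*(-2)²)*(-18) + 4596) = 1/((2*4)*(-18) + 4596) = 1/(8*(-18) + 4596) = 1/(-144 + 4596) = 1/4452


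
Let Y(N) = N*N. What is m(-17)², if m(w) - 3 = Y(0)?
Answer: 9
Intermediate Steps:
Y(N) = N²
m(w) = 3 (m(w) = 3 + 0² = 3 + 0 = 3)
m(-17)² = 3² = 9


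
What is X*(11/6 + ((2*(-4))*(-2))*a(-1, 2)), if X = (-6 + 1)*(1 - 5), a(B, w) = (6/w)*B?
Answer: -2770/3 ≈ -923.33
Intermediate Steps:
a(B, w) = 6*B/w
X = 20 (X = -5*(-4) = 20)
X*(11/6 + ((2*(-4))*(-2))*a(-1, 2)) = 20*(11/6 + ((2*(-4))*(-2))*(6*(-1)/2)) = 20*(11*(1/6) + (-8*(-2))*(6*(-1)*(1/2))) = 20*(11/6 + 16*(-3)) = 20*(11/6 - 48) = 20*(-277/6) = -2770/3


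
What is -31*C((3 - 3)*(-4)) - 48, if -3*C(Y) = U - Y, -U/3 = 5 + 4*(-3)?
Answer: 169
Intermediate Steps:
U = 21 (U = -3*(5 + 4*(-3)) = -3*(5 - 12) = -3*(-7) = 21)
C(Y) = -7 + Y/3 (C(Y) = -(21 - Y)/3 = -7 + Y/3)
-31*C((3 - 3)*(-4)) - 48 = -31*(-7 + ((3 - 3)*(-4))/3) - 48 = -31*(-7 + (0*(-4))/3) - 48 = -31*(-7 + (⅓)*0) - 48 = -31*(-7 + 0) - 48 = -31*(-7) - 48 = 217 - 48 = 169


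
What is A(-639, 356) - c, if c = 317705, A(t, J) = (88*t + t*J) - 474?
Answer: -601895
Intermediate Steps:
A(t, J) = -474 + 88*t + J*t (A(t, J) = (88*t + J*t) - 474 = -474 + 88*t + J*t)
A(-639, 356) - c = (-474 + 88*(-639) + 356*(-639)) - 1*317705 = (-474 - 56232 - 227484) - 317705 = -284190 - 317705 = -601895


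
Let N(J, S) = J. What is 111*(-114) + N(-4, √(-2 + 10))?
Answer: -12658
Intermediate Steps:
111*(-114) + N(-4, √(-2 + 10)) = 111*(-114) - 4 = -12654 - 4 = -12658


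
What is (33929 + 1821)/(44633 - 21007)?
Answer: 17875/11813 ≈ 1.5132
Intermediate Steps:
(33929 + 1821)/(44633 - 21007) = 35750/23626 = 35750*(1/23626) = 17875/11813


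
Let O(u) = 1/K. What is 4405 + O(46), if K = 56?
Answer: 246681/56 ≈ 4405.0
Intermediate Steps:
O(u) = 1/56
4405 + O(46) = 4405 + 1/56 = 246681/56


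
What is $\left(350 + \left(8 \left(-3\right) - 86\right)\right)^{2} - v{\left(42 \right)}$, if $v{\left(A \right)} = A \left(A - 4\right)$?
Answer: $56004$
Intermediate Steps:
$v{\left(A \right)} = A \left(-4 + A\right)$
$\left(350 + \left(8 \left(-3\right) - 86\right)\right)^{2} - v{\left(42 \right)} = \left(350 + \left(8 \left(-3\right) - 86\right)\right)^{2} - 42 \left(-4 + 42\right) = \left(350 - 110\right)^{2} - 42 \cdot 38 = \left(350 - 110\right)^{2} - 1596 = 240^{2} - 1596 = 57600 - 1596 = 56004$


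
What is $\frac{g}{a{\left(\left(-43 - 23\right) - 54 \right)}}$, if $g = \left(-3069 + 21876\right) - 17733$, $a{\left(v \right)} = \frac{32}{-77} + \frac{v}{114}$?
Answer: $- \frac{1463}{2} \approx -731.5$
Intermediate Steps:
$a{\left(v \right)} = - \frac{32}{77} + \frac{v}{114}$ ($a{\left(v \right)} = 32 \left(- \frac{1}{77}\right) + v \frac{1}{114} = - \frac{32}{77} + \frac{v}{114}$)
$g = 1074$ ($g = 18807 - 17733 = 1074$)
$\frac{g}{a{\left(\left(-43 - 23\right) - 54 \right)}} = \frac{1074}{- \frac{32}{77} + \frac{\left(-43 - 23\right) - 54}{114}} = \frac{1074}{- \frac{32}{77} + \frac{-66 - 54}{114}} = \frac{1074}{- \frac{32}{77} + \frac{1}{114} \left(-120\right)} = \frac{1074}{- \frac{32}{77} - \frac{20}{19}} = \frac{1074}{- \frac{2148}{1463}} = 1074 \left(- \frac{1463}{2148}\right) = - \frac{1463}{2}$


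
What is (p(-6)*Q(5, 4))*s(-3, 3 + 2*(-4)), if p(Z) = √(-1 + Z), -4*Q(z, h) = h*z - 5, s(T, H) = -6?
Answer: 45*I*√7/2 ≈ 59.529*I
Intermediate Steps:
Q(z, h) = 5/4 - h*z/4 (Q(z, h) = -(h*z - 5)/4 = -(-5 + h*z)/4 = 5/4 - h*z/4)
(p(-6)*Q(5, 4))*s(-3, 3 + 2*(-4)) = (√(-1 - 6)*(5/4 - ¼*4*5))*(-6) = (√(-7)*(5/4 - 5))*(-6) = ((I*√7)*(-15/4))*(-6) = -15*I*√7/4*(-6) = 45*I*√7/2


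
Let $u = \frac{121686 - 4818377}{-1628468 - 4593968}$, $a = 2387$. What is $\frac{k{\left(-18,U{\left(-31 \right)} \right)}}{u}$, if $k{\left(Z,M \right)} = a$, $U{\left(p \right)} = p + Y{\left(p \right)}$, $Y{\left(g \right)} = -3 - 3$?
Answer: $\frac{14852954732}{4696691} \approx 3162.4$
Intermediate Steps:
$Y{\left(g \right)} = -6$ ($Y{\left(g \right)} = -3 - 3 = -6$)
$u = \frac{4696691}{6222436}$ ($u = - \frac{4696691}{-6222436} = \left(-4696691\right) \left(- \frac{1}{6222436}\right) = \frac{4696691}{6222436} \approx 0.7548$)
$U{\left(p \right)} = -6 + p$ ($U{\left(p \right)} = p - 6 = -6 + p$)
$k{\left(Z,M \right)} = 2387$
$\frac{k{\left(-18,U{\left(-31 \right)} \right)}}{u} = \frac{2387}{\frac{4696691}{6222436}} = 2387 \cdot \frac{6222436}{4696691} = \frac{14852954732}{4696691}$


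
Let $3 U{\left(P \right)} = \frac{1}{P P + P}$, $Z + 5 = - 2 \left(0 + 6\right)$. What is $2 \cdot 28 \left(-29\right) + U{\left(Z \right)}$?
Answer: $- \frac{1325183}{816} \approx -1624.0$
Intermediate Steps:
$Z = -17$ ($Z = -5 - 2 \left(0 + 6\right) = -5 - 12 = -17$)
$U{\left(P \right)} = \frac{1}{3 \left(P + P^{2}\right)}$ ($U{\left(P \right)} = \frac{1}{3 \left(P P + P\right)} = \frac{1}{3 \left(P^{2} + P\right)} = \frac{1}{3 \left(P + P^{2}\right)}$)
$2 \cdot 28 \left(-29\right) + U{\left(Z \right)} = 2 \cdot 28 \left(-29\right) + \frac{1}{3 \left(-17\right) \left(1 - 17\right)} = 56 \left(-29\right) + \frac{1}{3} \left(- \frac{1}{17}\right) \frac{1}{-16} = -1624 + \frac{1}{3} \left(- \frac{1}{17}\right) \left(- \frac{1}{16}\right) = -1624 + \frac{1}{816} = - \frac{1325183}{816}$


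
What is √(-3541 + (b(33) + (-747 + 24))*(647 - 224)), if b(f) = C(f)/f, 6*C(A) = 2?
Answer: I*√37433253/11 ≈ 556.21*I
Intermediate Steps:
C(A) = ⅓ (C(A) = (⅙)*2 = ⅓)
b(f) = 1/(3*f)
√(-3541 + (b(33) + (-747 + 24))*(647 - 224)) = √(-3541 + ((⅓)/33 + (-747 + 24))*(647 - 224)) = √(-3541 + ((⅓)*(1/33) - 723)*423) = √(-3541 + (1/99 - 723)*423) = √(-3541 - 71576/99*423) = √(-3541 - 3364072/11) = √(-3403023/11) = I*√37433253/11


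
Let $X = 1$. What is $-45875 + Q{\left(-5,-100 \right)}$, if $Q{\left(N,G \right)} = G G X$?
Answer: $-35875$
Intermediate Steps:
$Q{\left(N,G \right)} = G^{2}$ ($Q{\left(N,G \right)} = G G 1 = G^{2} \cdot 1 = G^{2}$)
$-45875 + Q{\left(-5,-100 \right)} = -45875 + \left(-100\right)^{2} = -45875 + 10000 = -35875$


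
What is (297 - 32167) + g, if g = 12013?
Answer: -19857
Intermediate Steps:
(297 - 32167) + g = (297 - 32167) + 12013 = -31870 + 12013 = -19857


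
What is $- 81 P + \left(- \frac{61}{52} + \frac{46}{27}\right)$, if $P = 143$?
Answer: $- \frac{16261787}{1404} \approx -11582.0$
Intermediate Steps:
$- 81 P + \left(- \frac{61}{52} + \frac{46}{27}\right) = \left(-81\right) 143 + \left(- \frac{61}{52} + \frac{46}{27}\right) = -11583 + \left(\left(-61\right) \frac{1}{52} + 46 \cdot \frac{1}{27}\right) = -11583 + \left(- \frac{61}{52} + \frac{46}{27}\right) = -11583 + \frac{745}{1404} = - \frac{16261787}{1404}$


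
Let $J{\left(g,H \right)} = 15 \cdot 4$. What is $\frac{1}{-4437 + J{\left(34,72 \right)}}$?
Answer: $- \frac{1}{4377} \approx -0.00022847$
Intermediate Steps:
$J{\left(g,H \right)} = 60$
$\frac{1}{-4437 + J{\left(34,72 \right)}} = \frac{1}{-4437 + 60} = \frac{1}{-4377} = - \frac{1}{4377}$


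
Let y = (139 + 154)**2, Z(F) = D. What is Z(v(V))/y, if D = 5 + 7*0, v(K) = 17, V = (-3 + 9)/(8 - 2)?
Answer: 5/85849 ≈ 5.8242e-5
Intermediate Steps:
V = 1 (V = 6/6 = 6*(1/6) = 1)
D = 5 (D = 5 + 0 = 5)
Z(F) = 5
y = 85849 (y = 293**2 = 85849)
Z(v(V))/y = 5/85849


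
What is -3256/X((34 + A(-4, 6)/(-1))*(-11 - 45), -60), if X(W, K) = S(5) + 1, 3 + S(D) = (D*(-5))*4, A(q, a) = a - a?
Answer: 1628/51 ≈ 31.922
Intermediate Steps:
A(q, a) = 0
S(D) = -3 - 20*D (S(D) = -3 + (D*(-5))*4 = -3 - 5*D*4 = -3 - 20*D)
X(W, K) = -102 (X(W, K) = (-3 - 20*5) + 1 = (-3 - 100) + 1 = -103 + 1 = -102)
-3256/X((34 + A(-4, 6)/(-1))*(-11 - 45), -60) = -3256/(-102) = -3256*(-1/102) = 1628/51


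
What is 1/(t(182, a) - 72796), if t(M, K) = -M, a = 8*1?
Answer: -1/72978 ≈ -1.3703e-5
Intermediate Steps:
a = 8
1/(t(182, a) - 72796) = 1/(-1*182 - 72796) = 1/(-182 - 72796) = 1/(-72978) = -1/72978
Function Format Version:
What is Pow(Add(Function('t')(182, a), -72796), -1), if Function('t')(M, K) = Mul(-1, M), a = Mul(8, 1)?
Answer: Rational(-1, 72978) ≈ -1.3703e-5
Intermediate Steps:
a = 8
Pow(Add(Function('t')(182, a), -72796), -1) = Pow(Add(Mul(-1, 182), -72796), -1) = Pow(Add(-182, -72796), -1) = Pow(-72978, -1) = Rational(-1, 72978)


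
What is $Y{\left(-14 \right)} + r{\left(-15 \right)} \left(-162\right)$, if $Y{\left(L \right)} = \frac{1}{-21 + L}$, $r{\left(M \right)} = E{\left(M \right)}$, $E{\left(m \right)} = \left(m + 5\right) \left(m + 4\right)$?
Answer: $- \frac{623701}{35} \approx -17820.0$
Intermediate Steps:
$E{\left(m \right)} = \left(4 + m\right) \left(5 + m\right)$ ($E{\left(m \right)} = \left(5 + m\right) \left(4 + m\right) = \left(4 + m\right) \left(5 + m\right)$)
$r{\left(M \right)} = 20 + M^{2} + 9 M$
$Y{\left(-14 \right)} + r{\left(-15 \right)} \left(-162\right) = \frac{1}{-21 - 14} + \left(20 + \left(-15\right)^{2} + 9 \left(-15\right)\right) \left(-162\right) = \frac{1}{-35} + \left(20 + 225 - 135\right) \left(-162\right) = - \frac{1}{35} + 110 \left(-162\right) = - \frac{1}{35} - 17820 = - \frac{623701}{35}$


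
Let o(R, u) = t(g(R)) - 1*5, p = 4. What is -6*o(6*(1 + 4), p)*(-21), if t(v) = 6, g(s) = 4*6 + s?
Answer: 126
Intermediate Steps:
g(s) = 24 + s
o(R, u) = 1 (o(R, u) = 6 - 1*5 = 6 - 5 = 1)
-6*o(6*(1 + 4), p)*(-21) = -6*1*(-21) = -6*(-21) = 126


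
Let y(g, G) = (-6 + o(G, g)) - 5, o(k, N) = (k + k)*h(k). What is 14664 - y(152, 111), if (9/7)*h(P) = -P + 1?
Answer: 101005/3 ≈ 33668.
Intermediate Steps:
h(P) = 7/9 - 7*P/9 (h(P) = 7*(-P + 1)/9 = 7*(1 - P)/9 = 7/9 - 7*P/9)
o(k, N) = 2*k*(7/9 - 7*k/9) (o(k, N) = (k + k)*(7/9 - 7*k/9) = (2*k)*(7/9 - 7*k/9) = 2*k*(7/9 - 7*k/9))
y(g, G) = -11 + 14*G*(1 - G)/9 (y(g, G) = (-6 + 14*G*(1 - G)/9) - 5 = -11 + 14*G*(1 - G)/9)
14664 - y(152, 111) = 14664 - (-11 - 14/9*111*(-1 + 111)) = 14664 - (-11 - 14/9*111*110) = 14664 - (-11 - 56980/3) = 14664 - 1*(-57013/3) = 14664 + 57013/3 = 101005/3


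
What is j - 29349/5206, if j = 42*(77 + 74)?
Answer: 32987103/5206 ≈ 6336.4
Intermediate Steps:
j = 6342 (j = 42*151 = 6342)
j - 29349/5206 = 6342 - 29349/5206 = 32987103/5206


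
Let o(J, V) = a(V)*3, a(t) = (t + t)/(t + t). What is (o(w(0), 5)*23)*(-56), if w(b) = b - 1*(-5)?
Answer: -3864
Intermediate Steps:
w(b) = 5 + b (w(b) = b + 5 = 5 + b)
a(t) = 1 (a(t) = (2*t)/((2*t)) = (2*t)*(1/(2*t)) = 1)
o(J, V) = 3 (o(J, V) = 1*3 = 3)
(o(w(0), 5)*23)*(-56) = (3*23)*(-56) = 69*(-56) = -3864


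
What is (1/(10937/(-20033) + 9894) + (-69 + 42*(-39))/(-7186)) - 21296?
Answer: -30330134533810047/1424233330090 ≈ -21296.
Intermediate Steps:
(1/(10937/(-20033) + 9894) + (-69 + 42*(-39))/(-7186)) - 21296 = (1/(10937*(-1/20033) + 9894) + (-69 - 1638)*(-1/7186)) - 21296 = (1/(-10937/20033 + 9894) - 1707*(-1/7186)) - 21296 = (1/(198195565/20033) + 1707/7186) - 21296 = (20033/198195565 + 1707/7186) - 21296 = 338463786593/1424233330090 - 21296 = -30330134533810047/1424233330090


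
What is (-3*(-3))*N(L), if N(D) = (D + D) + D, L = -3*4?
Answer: -324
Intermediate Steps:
L = -12
N(D) = 3*D (N(D) = 2*D + D = 3*D)
(-3*(-3))*N(L) = (-3*(-3))*(3*(-12)) = 9*(-36) = -324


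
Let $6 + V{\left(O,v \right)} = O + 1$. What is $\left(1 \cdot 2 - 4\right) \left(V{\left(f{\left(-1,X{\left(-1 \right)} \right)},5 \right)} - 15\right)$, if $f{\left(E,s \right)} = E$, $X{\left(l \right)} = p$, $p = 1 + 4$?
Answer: $42$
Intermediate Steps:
$p = 5$
$X{\left(l \right)} = 5$
$V{\left(O,v \right)} = -5 + O$ ($V{\left(O,v \right)} = -6 + \left(O + 1\right) = -6 + \left(1 + O\right) = -5 + O$)
$\left(1 \cdot 2 - 4\right) \left(V{\left(f{\left(-1,X{\left(-1 \right)} \right)},5 \right)} - 15\right) = \left(1 \cdot 2 - 4\right) \left(\left(-5 - 1\right) - 15\right) = \left(2 - 4\right) \left(-6 - 15\right) = \left(-2\right) \left(-21\right) = 42$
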